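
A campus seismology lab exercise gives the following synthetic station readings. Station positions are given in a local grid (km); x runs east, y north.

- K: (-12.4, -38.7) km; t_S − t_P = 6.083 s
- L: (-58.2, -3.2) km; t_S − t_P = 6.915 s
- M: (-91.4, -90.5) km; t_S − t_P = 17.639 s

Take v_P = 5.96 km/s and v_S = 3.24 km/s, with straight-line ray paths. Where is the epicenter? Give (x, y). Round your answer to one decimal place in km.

Distance from S−P lag: d = Δt · v_P v_S / (v_P − v_S) = Δt · (5.96·3.24)/(5.96−3.24) ≈ 7.0994·Δt.
So d_K = 43.19, d_L = 49.09, d_M = 125.23 km.
Circle about each station: (x + 12.4)² + (y + 38.7)² = 43.19²; (x + 58.2)² + (y + 3.2)² = 49.09²; (x + 91.4)² + (y + 90.5)² = 125.23².
Subtracting the K equation from the L and M equations removes the quadratic terms:
-91.6 x + 71.0 y = 1201.58
-158.0 x − 103.6 y = 1075.58
Solving the 2×2 system: x ≈ -9.7, y ≈ 4.4 km.

-9.7 km east, 4.4 km north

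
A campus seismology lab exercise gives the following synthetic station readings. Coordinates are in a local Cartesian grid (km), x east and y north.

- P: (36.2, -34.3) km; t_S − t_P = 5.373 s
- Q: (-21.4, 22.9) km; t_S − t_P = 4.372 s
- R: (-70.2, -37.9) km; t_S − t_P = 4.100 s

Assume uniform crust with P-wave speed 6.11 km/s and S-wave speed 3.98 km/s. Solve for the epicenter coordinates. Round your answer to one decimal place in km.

Distance from S−P lag: d = Δt · v_P v_S / (v_P − v_S) = Δt · (6.11·3.98)/(6.11−3.98) ≈ 11.4168·Δt.
So d_P = 61.34, d_Q = 49.91, d_R = 46.81 km.
Circle about each station: (x − 36.2)² + (y + 34.3)² = 61.34²; (x + 21.4)² + (y − 22.9)² = 49.91²; (x + 70.2)² + (y + 37.9)² = 46.81².
Subtracting pairs of circle equations eliminates x²+y² and gives linear equations (the radical axes):
-115.2 x + 114.4 y = -232.97
-212.8 x − 7.2 y = 5448.94
Solving the 2×2 system: x ≈ -24.7, y ≈ -26.9 km.

x ≈ -24.7 km, y ≈ -26.9 km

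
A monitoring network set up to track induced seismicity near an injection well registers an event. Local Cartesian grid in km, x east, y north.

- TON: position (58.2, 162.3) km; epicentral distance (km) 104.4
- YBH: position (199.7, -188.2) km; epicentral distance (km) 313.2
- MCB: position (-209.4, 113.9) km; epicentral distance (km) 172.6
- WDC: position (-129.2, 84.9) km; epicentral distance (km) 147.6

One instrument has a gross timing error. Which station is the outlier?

Solve using three stations at a time. Using TON, YBH, WDC (subtract circle equations pairwise → linear system) gives (x, y) ≈ (17.2, 66.3).
Distances from that point to each station vs reported:
  TON: calculated 104.4 vs reported 104.4 → residual 0.0 km
  YBH: calculated 313.2 vs reported 313.2 → residual 0.0 km
  MCB: calculated 231.5 vs reported 172.6 → residual 58.9 km
  WDC: calculated 147.6 vs reported 147.6 → residual 0.0 km
TON, YBH, WDC are mutually consistent (residuals ≈ 0); MCB is off by 58.9 km.

MCB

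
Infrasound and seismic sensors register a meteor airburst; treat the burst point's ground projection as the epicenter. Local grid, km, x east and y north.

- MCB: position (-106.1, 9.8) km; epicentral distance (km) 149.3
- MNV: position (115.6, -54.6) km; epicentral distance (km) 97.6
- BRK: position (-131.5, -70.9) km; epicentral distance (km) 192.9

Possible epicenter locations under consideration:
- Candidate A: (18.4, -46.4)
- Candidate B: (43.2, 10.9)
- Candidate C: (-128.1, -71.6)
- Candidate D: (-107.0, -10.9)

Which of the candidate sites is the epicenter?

For each candidate, compare |candidate − station| to the reported distance:
Candidate A: residuals MCB 12.7, MNV 0.1, BRK 41.0 → max 41.0 km
Candidate B: residuals MCB 0.0, MNV 0.0, BRK 0.0 → max 0.0 km
Candidate C: residuals MCB 65.0, MNV 146.7, BRK 189.4 → max 189.4 km
Candidate D: residuals MCB 128.6, MNV 129.2, BRK 128.1 → max 129.2 km
Only Candidate B has all residuals ≈ 0.

Candidate B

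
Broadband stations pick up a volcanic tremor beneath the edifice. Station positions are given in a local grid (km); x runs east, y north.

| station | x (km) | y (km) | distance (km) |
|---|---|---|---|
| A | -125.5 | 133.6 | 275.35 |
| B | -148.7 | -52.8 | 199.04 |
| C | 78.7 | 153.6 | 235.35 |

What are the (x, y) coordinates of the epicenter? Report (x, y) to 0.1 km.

Circle about each station: (x + 125.5)² + (y − 133.6)² = 275.35²; (x + 148.7)² + (y + 52.8)² = 199.04²; (x − 78.7)² + (y − 153.6)² = 235.35².
Subtracting the A equation from the B and C equations removes the quadratic terms:
-46.4 x − 372.8 y = 27501.02
408.4 x + 40.0 y = 16615.44
Solving the 2×2 system: x ≈ 48.5, y ≈ -79.8 km.

48.5 km east, -79.8 km north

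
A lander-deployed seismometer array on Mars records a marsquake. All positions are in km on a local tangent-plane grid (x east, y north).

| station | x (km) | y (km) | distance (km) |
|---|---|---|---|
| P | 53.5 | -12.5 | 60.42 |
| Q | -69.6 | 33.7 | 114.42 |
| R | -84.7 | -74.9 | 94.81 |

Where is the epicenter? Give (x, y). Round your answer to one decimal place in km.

7.1 km east, -51.2 km north

Circle about each station: (x − 53.5)² + (y + 12.5)² = 60.42²; (x + 69.6)² + (y − 33.7)² = 114.42²; (x + 84.7)² + (y + 74.9)² = 94.81².
Subtracting the P equation from the Q and R equations removes the quadratic terms:
-246.2 x + 92.4 y = -6480.01
-276.4 x − 124.8 y = 4427.24
Solving the 2×2 system: x ≈ 7.1, y ≈ -51.2 km.
Check against P (with the unrounded x, y): √((x − 53.5)²+(y + 12.5)²) = 60.42 ≈ 60.42 km. ✓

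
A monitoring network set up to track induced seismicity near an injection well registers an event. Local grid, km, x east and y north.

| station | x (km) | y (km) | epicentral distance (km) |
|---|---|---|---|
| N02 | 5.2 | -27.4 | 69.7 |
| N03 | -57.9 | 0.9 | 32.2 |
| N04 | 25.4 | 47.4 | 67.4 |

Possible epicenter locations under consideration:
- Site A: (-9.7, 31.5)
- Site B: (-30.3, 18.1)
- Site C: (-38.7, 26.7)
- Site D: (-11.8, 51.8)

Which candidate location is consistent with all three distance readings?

For each candidate, compare |candidate − station| to the reported distance:
Site A: residuals N02 8.9, N03 24.9, N04 28.9 → max 28.9 km
Site B: residuals N02 12.0, N03 0.3, N04 4.5 → max 12.0 km
Site C: residuals N02 0.0, N03 0.0, N04 0.0 → max 0.0 km
Site D: residuals N02 11.3, N03 36.5, N04 29.9 → max 36.5 km
Only Site C has all residuals ≈ 0.

Site C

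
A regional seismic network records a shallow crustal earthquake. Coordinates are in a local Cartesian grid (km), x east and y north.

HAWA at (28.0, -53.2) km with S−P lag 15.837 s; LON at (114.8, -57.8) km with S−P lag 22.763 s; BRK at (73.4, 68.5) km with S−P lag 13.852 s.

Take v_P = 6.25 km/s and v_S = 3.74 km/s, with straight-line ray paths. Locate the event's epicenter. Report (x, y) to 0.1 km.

Distance from S−P lag: d = Δt · v_P v_S / (v_P − v_S) = Δt · (6.25·3.74)/(6.25−3.74) ≈ 9.3127·Δt.
So d_HAWA = 147.49, d_LON = 211.99, d_BRK = 129.00 km.
Circle about each station: (x − 28.0)² + (y + 53.2)² = 147.49²; (x − 114.8)² + (y + 57.8)² = 211.99²; (x − 73.4)² + (y − 68.5)² = 129.00².
Subtracting pairs of circle equations eliminates x²+y² and gives linear equations (the radical axes):
173.6 x − 9.2 y = -10280.82
90.8 x + 243.4 y = 11577.87
Solving the 2×2 system: x ≈ -55.6, y ≈ 68.3 km.
Check against HAWA (with the unrounded x, y): √((x − 28.0)²+(y + 53.2)²) = 147.49 ≈ 147.49 km. ✓

x ≈ -55.6 km, y ≈ 68.3 km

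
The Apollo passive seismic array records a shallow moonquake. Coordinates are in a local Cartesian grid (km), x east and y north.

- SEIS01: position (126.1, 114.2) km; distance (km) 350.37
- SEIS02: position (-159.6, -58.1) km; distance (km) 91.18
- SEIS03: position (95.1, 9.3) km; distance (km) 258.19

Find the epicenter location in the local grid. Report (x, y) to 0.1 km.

(-116.6, -138.5)

Circle about each station: (x − 126.1)² + (y − 114.2)² = 350.37²; (x + 159.6)² + (y + 58.1)² = 91.18²; (x − 95.1)² + (y − 9.3)² = 258.19².
Subtracting pairs of circle equations eliminates x²+y² and gives linear equations (the radical axes):
-571.4 x − 344.6 y = 114350.26
-62.0 x − 209.8 y = 36284.71
Solving the 2×2 system: x ≈ -116.6, y ≈ -138.5 km.
Check against SEIS01 (with the unrounded x, y): √((x − 126.1)²+(y − 114.2)²) = 350.37 ≈ 350.37 km. ✓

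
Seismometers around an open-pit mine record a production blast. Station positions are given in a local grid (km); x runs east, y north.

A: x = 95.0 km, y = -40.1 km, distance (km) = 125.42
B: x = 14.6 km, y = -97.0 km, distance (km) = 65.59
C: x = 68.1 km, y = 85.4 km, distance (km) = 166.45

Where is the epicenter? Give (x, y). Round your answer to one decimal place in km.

Circle about each station: (x − 95.0)² + (y + 40.1)² = 125.42²; (x − 14.6)² + (y + 97.0)² = 65.59²; (x − 68.1)² + (y − 85.4)² = 166.45².
Subtracting pairs of circle equations eliminates x²+y² and gives linear equations (the radical axes):
-160.8 x − 113.8 y = 10417.28
-53.8 x + 251.0 y = -10677.67
Solving the 2×2 system: x ≈ -30.1, y ≈ -49.0 km.
Check against A (with the unrounded x, y): √((x − 95.0)²+(y + 40.1)²) = 125.43 ≈ 125.42 km. ✓

-30.1 km east, -49.0 km north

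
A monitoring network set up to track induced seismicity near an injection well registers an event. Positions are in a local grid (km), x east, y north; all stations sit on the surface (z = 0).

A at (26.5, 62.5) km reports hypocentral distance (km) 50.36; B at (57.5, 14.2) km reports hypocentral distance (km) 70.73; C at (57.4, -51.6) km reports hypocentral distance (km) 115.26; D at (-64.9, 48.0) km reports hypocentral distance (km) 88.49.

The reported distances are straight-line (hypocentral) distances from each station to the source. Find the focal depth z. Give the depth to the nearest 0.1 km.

z ≈ 44.5 km

Each station gives a sphere (x−x_i)² + (y−y_i)² + z² = d_i² (stations at z=0).
Subtracting the A sphere from B and C: z² cancels, leaving linear equations in x and y:
62.0 x − 96.6 y = -3567.21
61.8 x − 228.2 y = -9399.92
Solving: x ≈ 11.493, y ≈ 44.304 km (keep extra digits for the depth step; rounded: 11.5, 44.3).
Then from the A sphere: z² = 50.36² − (x − 26.5)² − (y − 62.5)² with x = 11.493, y = 44.304, so z ≈ 44.495 ≈ 44.5 km.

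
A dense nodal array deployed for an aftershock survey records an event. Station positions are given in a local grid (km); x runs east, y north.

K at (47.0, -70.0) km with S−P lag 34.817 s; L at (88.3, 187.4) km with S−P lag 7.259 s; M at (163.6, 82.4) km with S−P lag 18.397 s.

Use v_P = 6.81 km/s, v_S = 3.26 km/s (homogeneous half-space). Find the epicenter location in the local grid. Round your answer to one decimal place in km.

x ≈ 68.2 km, y ≈ 146.7 km

Distance from S−P lag: d = Δt · v_P v_S / (v_P − v_S) = Δt · (6.81·3.26)/(6.81−3.26) ≈ 6.2537·Δt.
So d_K = 217.73, d_L = 45.40, d_M = 115.05 km.
Circle about each station: (x − 47.0)² + (y + 70.0)² = 217.73²; (x − 88.3)² + (y − 187.4)² = 45.40²; (x − 163.6)² + (y − 82.4)² = 115.05².
Subtracting the K equation from the L and M equations removes the quadratic terms:
82.6 x + 514.8 y = 81151.84
233.2 x + 304.8 y = 60615.57
Solving the 2×2 system: x ≈ 68.2, y ≈ 146.7 km.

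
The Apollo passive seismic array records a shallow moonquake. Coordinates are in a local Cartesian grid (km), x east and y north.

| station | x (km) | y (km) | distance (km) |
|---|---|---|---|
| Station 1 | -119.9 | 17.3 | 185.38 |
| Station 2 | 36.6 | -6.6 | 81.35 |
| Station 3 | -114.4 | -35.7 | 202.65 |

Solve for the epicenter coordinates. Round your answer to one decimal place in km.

x ≈ 57.2 km, y ≈ 72.1 km

Circle about each station: (x + 119.9)² + (y − 17.3)² = 185.38²; (x − 36.6)² + (y + 6.6)² = 81.35²; (x + 114.4)² + (y + 35.7)² = 202.65².
Subtracting the Station 1 equation from the Station 2 and Station 3 equations removes the quadratic terms:
313.0 x − 47.8 y = 14455.74
11.0 x − 106.0 y = -7014.73
Solving the 2×2 system: x ≈ 57.2, y ≈ 72.1 km.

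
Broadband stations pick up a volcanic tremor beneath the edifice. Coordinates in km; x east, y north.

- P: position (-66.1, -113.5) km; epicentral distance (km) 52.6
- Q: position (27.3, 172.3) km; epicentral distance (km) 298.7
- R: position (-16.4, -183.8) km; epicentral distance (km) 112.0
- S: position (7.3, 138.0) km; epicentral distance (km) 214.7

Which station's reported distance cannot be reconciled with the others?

Solve using three stations at a time. Using P, R, S (subtract circle equations pairwise → linear system) gives (x, y) ≈ (-32.6, -73.0).
Distances from that point to each station vs reported:
  P: calculated 52.6 vs reported 52.6 → residual 0.0 km
  Q: calculated 252.5 vs reported 298.7 → residual 46.2 km
  R: calculated 112.0 vs reported 112.0 → residual 0.0 km
  S: calculated 214.7 vs reported 214.7 → residual 0.0 km
P, R, S are mutually consistent (residuals ≈ 0); Q is off by 46.2 km.

Q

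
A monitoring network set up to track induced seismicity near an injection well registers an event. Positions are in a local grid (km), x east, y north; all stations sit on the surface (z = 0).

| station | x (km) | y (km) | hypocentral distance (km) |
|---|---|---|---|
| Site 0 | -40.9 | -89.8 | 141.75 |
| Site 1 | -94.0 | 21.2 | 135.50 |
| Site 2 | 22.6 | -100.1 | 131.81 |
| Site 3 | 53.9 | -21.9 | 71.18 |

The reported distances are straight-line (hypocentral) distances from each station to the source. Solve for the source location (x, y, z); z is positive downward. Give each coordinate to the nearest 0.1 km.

Each station gives a sphere (x−x_i)² + (y−y_i)² + z² = d_i² (stations at z=0).
Subtracting the Site 0 sphere from Site 1 and Site 2: z² cancels, leaving linear equations in x and y:
-106.2 x + 222.0 y = 1281.40
127.0 x − 20.6 y = 3513.11
Solving: x ≈ 31.004, y ≈ 20.604 km (keep extra digits for the depth step; rounded: 31.0, 20.6).
Then from the Site 0 sphere: z² = 141.75² − (x + 40.9)² − (y + 89.8)² with x = 31.004, y = 20.604, so z ≈ 52.286 ≈ 52.3 km.

(31.0, 20.6, 52.3)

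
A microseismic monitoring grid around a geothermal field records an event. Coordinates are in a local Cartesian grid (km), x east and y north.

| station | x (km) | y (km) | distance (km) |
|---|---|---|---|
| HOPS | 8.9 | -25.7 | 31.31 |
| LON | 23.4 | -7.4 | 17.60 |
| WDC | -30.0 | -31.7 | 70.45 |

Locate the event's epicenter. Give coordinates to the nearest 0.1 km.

38.7 km east, -16.1 km north

Circle about each station: (x − 8.9)² + (y + 25.7)² = 31.31²; (x − 23.4)² + (y + 7.4)² = 17.60²; (x + 30.0)² + (y + 31.7)² = 70.45².
Subtracting the HOPS equation from the LON and WDC equations removes the quadratic terms:
29.0 x + 36.6 y = 533.18
-77.8 x − 12.0 y = -2817.70
Solving the 2×2 system: x ≈ 38.7, y ≈ -16.1 km.
Check against HOPS (with the unrounded x, y): √((x − 8.9)²+(y + 25.7)²) = 31.31 ≈ 31.31 km. ✓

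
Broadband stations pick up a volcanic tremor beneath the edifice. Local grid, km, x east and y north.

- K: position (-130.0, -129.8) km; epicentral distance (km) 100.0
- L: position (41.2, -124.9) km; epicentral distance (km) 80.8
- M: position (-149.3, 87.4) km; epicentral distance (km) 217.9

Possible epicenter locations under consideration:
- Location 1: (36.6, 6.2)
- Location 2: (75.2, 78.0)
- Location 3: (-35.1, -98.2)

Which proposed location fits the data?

Location 3

For each candidate, compare |candidate − station| to the reported distance:
Location 1: residuals K 115.1, L 50.4, M 15.0 → max 115.1 km
Location 2: residuals K 192.0, L 124.9, M 6.8 → max 192.0 km
Location 3: residuals K 0.0, L 0.0, M 0.0 → max 0.0 km
Only Location 3 has all residuals ≈ 0.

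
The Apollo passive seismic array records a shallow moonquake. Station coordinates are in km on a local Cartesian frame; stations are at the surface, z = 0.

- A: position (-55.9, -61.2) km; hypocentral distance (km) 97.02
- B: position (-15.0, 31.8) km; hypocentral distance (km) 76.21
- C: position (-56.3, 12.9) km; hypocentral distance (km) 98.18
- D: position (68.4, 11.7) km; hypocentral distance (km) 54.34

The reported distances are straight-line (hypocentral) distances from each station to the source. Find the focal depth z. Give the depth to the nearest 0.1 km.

Each station gives a sphere (x−x_i)² + (y−y_i)² + z² = d_i² (stations at z=0).
Subtracting the A sphere from B and C: z² cancels, leaving linear equations in x and y:
81.8 x + 186.0 y = -2029.09
-0.8 x + 148.2 y = -3760.58
Solving: x ≈ 32.494, y ≈ -25.200 km (keep extra digits for the depth step; rounded: 32.5, -25.2).
Then from the A sphere: z² = 97.02² − (x + 55.9)² − (y + 61.2)² with x = 32.494, y = -25.200, so z ≈ 17.418 ≈ 17.4 km.

depth ≈ 17.4 km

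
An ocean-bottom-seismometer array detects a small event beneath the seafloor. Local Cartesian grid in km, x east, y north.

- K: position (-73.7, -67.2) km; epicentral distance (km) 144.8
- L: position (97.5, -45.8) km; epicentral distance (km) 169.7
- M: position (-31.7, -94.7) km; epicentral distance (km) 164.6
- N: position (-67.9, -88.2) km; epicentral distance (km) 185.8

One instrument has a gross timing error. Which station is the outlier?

Solve using three stations at a time. Using K, L, M (subtract circle equations pairwise → linear system) gives (x, y) ≈ (-26.8, 70.0).
Distances from that point to each station vs reported:
  K: calculated 145.0 vs reported 144.8 → residual 0.2 km
  L: calculated 169.9 vs reported 169.7 → residual 0.2 km
  M: calculated 164.8 vs reported 164.6 → residual 0.2 km
  N: calculated 163.5 vs reported 185.8 → residual 22.3 km
K, L, M are mutually consistent (residuals ≈ 0); N is off by 22.3 km.

N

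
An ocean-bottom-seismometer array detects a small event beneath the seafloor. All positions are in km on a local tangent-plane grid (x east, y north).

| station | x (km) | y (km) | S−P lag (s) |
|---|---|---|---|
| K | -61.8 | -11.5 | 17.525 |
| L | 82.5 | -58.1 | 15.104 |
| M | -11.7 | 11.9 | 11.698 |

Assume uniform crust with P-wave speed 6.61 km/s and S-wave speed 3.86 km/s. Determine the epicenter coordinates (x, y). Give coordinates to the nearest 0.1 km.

Distance from S−P lag: d = Δt · v_P v_S / (v_P − v_S) = Δt · (6.61·3.86)/(6.61−3.86) ≈ 9.2780·Δt.
So d_K = 162.60, d_L = 140.14, d_M = 108.53 km.
Circle about each station: (x + 61.8)² + (y + 11.5)² = 162.60²; (x − 82.5)² + (y + 58.1)² = 140.14²; (x + 11.7)² + (y − 11.9)² = 108.53².
Subtracting pairs of circle equations eliminates x²+y² and gives linear equations (the radical axes):
288.6 x − 93.2 y = 13029.91
100.2 x + 46.8 y = 10987.01
Solving the 2×2 system: x ≈ 71.5, y ≈ 81.6 km.

71.5 km east, 81.6 km north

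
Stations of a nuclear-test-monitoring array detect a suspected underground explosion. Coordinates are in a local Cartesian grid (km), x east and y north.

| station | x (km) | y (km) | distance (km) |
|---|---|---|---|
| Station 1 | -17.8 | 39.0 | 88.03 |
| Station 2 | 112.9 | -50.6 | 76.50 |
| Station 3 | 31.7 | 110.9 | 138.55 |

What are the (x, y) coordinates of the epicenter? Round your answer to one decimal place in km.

Circle about each station: (x + 17.8)² + (y − 39.0)² = 88.03²; (x − 112.9)² + (y + 50.6)² = 76.50²; (x − 31.7)² + (y − 110.9)² = 138.55².
Subtracting the Station 1 equation from the Station 2 and Station 3 equations removes the quadratic terms:
261.4 x − 179.2 y = 15365.96
99.0 x + 143.8 y = 19.04
Solving the 2×2 system: x ≈ 40.0, y ≈ -27.4 km.
Check against Station 1 (with the unrounded x, y): √((x + 17.8)²+(y − 39.0)²) = 88.03 ≈ 88.03 km. ✓

40.0 km east, -27.4 km north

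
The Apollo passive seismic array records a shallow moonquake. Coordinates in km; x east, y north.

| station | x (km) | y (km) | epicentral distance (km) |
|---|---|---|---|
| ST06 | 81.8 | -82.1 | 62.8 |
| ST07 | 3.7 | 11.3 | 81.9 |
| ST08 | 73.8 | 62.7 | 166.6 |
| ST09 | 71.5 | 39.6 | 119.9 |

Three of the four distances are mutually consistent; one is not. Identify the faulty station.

Solve using three stations at a time. Using ST06, ST07, ST09 (subtract circle equations pairwise → linear system) gives (x, y) ≈ (20.4, -68.9).
Distances from that point to each station vs reported:
  ST06: calculated 62.8 vs reported 62.8 → residual 0.0 km
  ST07: calculated 81.9 vs reported 81.9 → residual 0.0 km
  ST08: calculated 142.0 vs reported 166.6 → residual 24.6 km
  ST09: calculated 119.9 vs reported 119.9 → residual 0.0 km
ST06, ST07, ST09 are mutually consistent (residuals ≈ 0); ST08 is off by 24.6 km.

ST08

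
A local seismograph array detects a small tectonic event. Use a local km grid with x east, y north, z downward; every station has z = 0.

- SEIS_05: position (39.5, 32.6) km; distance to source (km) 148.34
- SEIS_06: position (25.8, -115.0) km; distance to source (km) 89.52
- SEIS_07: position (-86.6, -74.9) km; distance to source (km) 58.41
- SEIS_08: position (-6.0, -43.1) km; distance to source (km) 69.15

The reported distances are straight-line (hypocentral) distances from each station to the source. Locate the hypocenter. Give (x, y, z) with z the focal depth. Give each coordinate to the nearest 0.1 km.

Each station gives a sphere (x−x_i)² + (y−y_i)² + z² = d_i² (stations at z=0).
Subtracting the SEIS_05 sphere from SEIS_06 and SEIS_07: z² cancels, leaving linear equations in x and y:
-27.4 x − 295.2 y = 25258.56
-252.2 x − 215.0 y = 29079.59
Solving: x ≈ -46.000, y ≈ -81.295 km (keep extra digits for the depth step; rounded: -46.0, -81.3).
Then from the SEIS_05 sphere: z² = 148.34² − (x − 39.5)² − (y − 32.6)² with x = -46.000, y = -81.295, so z ≈ 41.502 ≈ 41.5 km.
Check against SEIS_08 (with the unrounded solution): distance 69.15 ≈ 69.15 km. ✓

(-46.0, -81.3, 41.5)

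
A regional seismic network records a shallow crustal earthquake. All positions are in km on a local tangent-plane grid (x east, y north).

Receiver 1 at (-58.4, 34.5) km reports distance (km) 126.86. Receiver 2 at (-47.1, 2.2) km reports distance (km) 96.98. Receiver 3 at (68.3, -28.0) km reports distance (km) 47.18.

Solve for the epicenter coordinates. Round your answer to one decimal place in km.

Circle about each station: (x + 58.4)² + (y − 34.5)² = 126.86²; (x + 47.1)² + (y − 2.2)² = 96.98²; (x − 68.3)² + (y + 28.0)² = 47.18².
Subtracting the Receiver 1 equation from the Receiver 2 and Receiver 3 equations removes the quadratic terms:
22.6 x − 64.6 y = 4310.78
253.4 x − 125.0 y = 14715.59
Solving the 2×2 system: x ≈ 30.4, y ≈ -56.1 km.

(30.4, -56.1)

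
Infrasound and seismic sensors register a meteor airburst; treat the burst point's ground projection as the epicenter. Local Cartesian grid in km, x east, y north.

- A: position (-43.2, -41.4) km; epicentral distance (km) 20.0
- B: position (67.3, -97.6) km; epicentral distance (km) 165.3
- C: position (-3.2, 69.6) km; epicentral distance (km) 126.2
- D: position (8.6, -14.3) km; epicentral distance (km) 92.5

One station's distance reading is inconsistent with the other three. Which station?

A

Solve using three stations at a time. Using B, C, D (subtract circle equations pairwise → linear system) gives (x, y) ≈ (-82.6, -28.3).
Distances from that point to each station vs reported:
  A: calculated 41.6 vs reported 20.0 → residual 21.6 km
  B: calculated 165.2 vs reported 165.3 → residual 0.1 km
  C: calculated 126.1 vs reported 126.2 → residual 0.1 km
  D: calculated 92.3 vs reported 92.5 → residual 0.2 km
B, C, D are mutually consistent (residuals ≈ 0); A is off by 21.6 km.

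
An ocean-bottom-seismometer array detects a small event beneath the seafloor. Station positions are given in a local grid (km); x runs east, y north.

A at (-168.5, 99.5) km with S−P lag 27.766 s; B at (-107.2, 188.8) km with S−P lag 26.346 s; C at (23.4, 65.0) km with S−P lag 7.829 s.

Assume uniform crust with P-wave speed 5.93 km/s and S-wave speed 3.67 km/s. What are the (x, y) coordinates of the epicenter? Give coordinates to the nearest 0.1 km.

Distance from S−P lag: d = Δt · v_P v_S / (v_P − v_S) = Δt · (5.93·3.67)/(5.93−3.67) ≈ 9.6297·Δt.
So d_A = 267.38, d_B = 253.70, d_C = 75.39 km.
Circle about each station: (x + 168.5)² + (y − 99.5)² = 267.38²; (x + 107.2)² + (y − 188.8)² = 253.70²; (x − 23.4)² + (y − 65.0)² = 75.39².
Subtracting pairs of circle equations eliminates x²+y² and gives linear equations (the radical axes):
122.6 x + 178.6 y = 15973.15
383.8 x − 69.0 y = 32288.47
Solving the 2×2 system: x ≈ 89.2, y ≈ 28.2 km.

x ≈ 89.2 km, y ≈ 28.2 km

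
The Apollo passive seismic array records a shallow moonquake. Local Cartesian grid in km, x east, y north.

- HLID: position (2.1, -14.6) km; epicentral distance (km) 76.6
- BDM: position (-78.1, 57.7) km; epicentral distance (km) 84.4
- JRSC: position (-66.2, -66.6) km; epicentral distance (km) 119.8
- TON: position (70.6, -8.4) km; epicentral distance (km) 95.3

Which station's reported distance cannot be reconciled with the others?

JRSC

Solve using three stations at a time. Using HLID, BDM, TON (subtract circle equations pairwise → linear system) gives (x, y) ≈ (6.2, 61.9).
Distances from that point to each station vs reported:
  HLID: calculated 76.7 vs reported 76.6 → residual 0.1 km
  BDM: calculated 84.4 vs reported 84.4 → residual 0.0 km
  JRSC: calculated 147.5 vs reported 119.8 → residual 27.7 km
  TON: calculated 95.3 vs reported 95.3 → residual 0.0 km
HLID, BDM, TON are mutually consistent (residuals ≈ 0); JRSC is off by 27.7 km.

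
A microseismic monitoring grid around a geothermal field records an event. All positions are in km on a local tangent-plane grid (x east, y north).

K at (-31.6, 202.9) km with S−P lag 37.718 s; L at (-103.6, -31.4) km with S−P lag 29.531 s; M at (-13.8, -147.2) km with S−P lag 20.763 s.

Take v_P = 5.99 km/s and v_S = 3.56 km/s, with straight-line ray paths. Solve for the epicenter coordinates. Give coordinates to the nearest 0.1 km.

Distance from S−P lag: d = Δt · v_P v_S / (v_P − v_S) = Δt · (5.99·3.56)/(5.99−3.56) ≈ 8.7755·Δt.
So d_K = 330.99, d_L = 259.15, d_M = 182.21 km.
Circle about each station: (x + 31.6)² + (y − 202.9)² = 330.99²; (x + 103.6)² + (y + 31.4)² = 259.15²; (x + 13.8)² + (y + 147.2)² = 182.21².
Subtracting the K equation from the L and M equations removes the quadratic terms:
-144.0 x − 468.6 y = 11947.61
35.6 x − 700.2 y = 56045.21
Solving the 2×2 system: x ≈ 152.3, y ≈ -72.3 km.

x ≈ 152.3 km, y ≈ -72.3 km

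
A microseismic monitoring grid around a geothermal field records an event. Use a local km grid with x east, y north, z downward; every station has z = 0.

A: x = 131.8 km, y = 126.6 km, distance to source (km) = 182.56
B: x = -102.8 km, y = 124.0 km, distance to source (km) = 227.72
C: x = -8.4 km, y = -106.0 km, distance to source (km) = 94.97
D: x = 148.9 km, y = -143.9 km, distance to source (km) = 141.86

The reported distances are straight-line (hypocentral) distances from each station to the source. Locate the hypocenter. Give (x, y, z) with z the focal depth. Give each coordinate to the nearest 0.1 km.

Each station gives a sphere (x−x_i)² + (y−y_i)² + z² = d_i² (stations at z=0).
Subtracting the A sphere from B and C: z² cancels, leaving linear equations in x and y:
-469.2 x − 5.2 y = -25983.20
-280.4 x − 465.2 y = 2216.61
Solving: x ≈ 55.803, y ≈ -38.400 km (keep extra digits for the depth step; rounded: 55.8, -38.4).
Then from the A sphere: z² = 182.56² − (x − 131.8)² − (y − 126.6)² with x = 55.803, y = -38.400, so z ≈ 18.100 ≈ 18.1 km.

(55.8, -38.4, 18.1)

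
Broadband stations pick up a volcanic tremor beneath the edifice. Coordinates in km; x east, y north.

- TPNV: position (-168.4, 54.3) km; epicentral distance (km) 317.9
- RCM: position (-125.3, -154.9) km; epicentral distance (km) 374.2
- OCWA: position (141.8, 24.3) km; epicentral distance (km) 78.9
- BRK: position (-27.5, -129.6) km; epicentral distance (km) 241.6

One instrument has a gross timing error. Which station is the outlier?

BRK

Solve using three stations at a time. Using TPNV, RCM, OCWA (subtract circle equations pairwise → linear system) gives (x, y) ≈ (145.7, 103.1).
Distances from that point to each station vs reported:
  TPNV: calculated 317.9 vs reported 317.9 → residual 0.0 km
  RCM: calculated 374.2 vs reported 374.2 → residual 0.0 km
  OCWA: calculated 78.9 vs reported 78.9 → residual 0.0 km
  BRK: calculated 290.1 vs reported 241.6 → residual 48.5 km
TPNV, RCM, OCWA are mutually consistent (residuals ≈ 0); BRK is off by 48.5 km.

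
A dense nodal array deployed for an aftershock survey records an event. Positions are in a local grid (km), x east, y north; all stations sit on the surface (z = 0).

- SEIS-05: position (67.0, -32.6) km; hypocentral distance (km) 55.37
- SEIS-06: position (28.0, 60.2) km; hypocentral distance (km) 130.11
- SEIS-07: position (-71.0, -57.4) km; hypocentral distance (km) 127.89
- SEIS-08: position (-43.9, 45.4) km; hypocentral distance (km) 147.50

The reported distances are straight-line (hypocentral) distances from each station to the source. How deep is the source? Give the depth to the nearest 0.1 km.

Each station gives a sphere (x−x_i)² + (y−y_i)² + z² = d_i² (stations at z=0).
Subtracting the SEIS-05 sphere from SEIS-06 and SEIS-07: z² cancels, leaving linear equations in x and y:
-78.0 x + 185.6 y = -15006.50
-276.0 x − 49.6 y = -10506.02
Solving: x ≈ 48.902, y ≈ -60.302 km (keep extra digits for the depth step; rounded: 48.9, -60.3).
Then from the SEIS-05 sphere: z² = 55.37² − (x − 67.0)² − (y + 32.6)² with x = 48.902, y = -60.302, so z ≈ 44.395 ≈ 44.4 km.

z ≈ 44.4 km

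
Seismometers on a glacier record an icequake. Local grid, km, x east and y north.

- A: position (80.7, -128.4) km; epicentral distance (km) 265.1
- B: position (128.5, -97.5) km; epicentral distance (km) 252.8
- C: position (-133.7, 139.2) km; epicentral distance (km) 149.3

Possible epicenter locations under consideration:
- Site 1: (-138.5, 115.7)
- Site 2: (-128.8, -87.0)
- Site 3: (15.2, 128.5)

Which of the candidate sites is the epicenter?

For each candidate, compare |candidate − station| to the reported distance:
Site 1: residuals A 63.0, B 88.9, C 125.3 → max 125.3 km
Site 2: residuals A 51.5, B 4.7, C 77.0 → max 77.0 km
Site 3: residuals A 0.0, B 0.0, C 0.0 → max 0.0 km
Only Site 3 has all residuals ≈ 0.

Site 3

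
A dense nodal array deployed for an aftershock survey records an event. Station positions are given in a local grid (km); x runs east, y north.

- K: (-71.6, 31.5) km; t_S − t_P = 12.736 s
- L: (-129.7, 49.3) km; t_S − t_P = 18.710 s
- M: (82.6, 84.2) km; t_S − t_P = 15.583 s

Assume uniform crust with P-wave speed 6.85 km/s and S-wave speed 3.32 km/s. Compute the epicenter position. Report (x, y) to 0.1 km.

x ≈ -17.4 km, y ≈ 93.1 km

Distance from S−P lag: d = Δt · v_P v_S / (v_P − v_S) = Δt · (6.85·3.32)/(6.85−3.32) ≈ 6.4425·Δt.
So d_K = 82.05, d_L = 120.54, d_M = 100.39 km.
Circle about each station: (x + 71.6)² + (y − 31.5)² = 82.05²; (x + 129.7)² + (y − 49.3)² = 120.54²; (x − 82.6)² + (y − 84.2)² = 100.39².
Subtracting pairs of circle equations eliminates x²+y² and gives linear equations (the radical axes):
-116.2 x + 35.6 y = 5336.08
308.4 x + 105.4 y = 4447.64
Solving the 2×2 system: x ≈ -17.4, y ≈ 93.1 km.
Check against K (with the unrounded x, y): √((x + 71.6)²+(y − 31.5)²) = 82.05 ≈ 82.05 km. ✓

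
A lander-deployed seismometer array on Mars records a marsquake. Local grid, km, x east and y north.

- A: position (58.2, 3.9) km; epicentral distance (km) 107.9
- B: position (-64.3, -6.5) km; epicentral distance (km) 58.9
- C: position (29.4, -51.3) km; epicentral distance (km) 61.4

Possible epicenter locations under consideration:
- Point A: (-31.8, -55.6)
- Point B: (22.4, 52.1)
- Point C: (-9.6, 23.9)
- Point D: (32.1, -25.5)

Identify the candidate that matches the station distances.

For each candidate, compare |candidate − station| to the reported distance:
Point A: residuals A 0.0, B 0.0, C 0.0 → max 0.0 km
Point B: residuals A 47.9, B 45.7, C 42.2 → max 47.9 km
Point C: residuals A 37.2, B 3.7, C 23.3 → max 37.2 km
Point D: residuals A 68.6, B 39.4, C 35.5 → max 68.6 km
Only Point A has all residuals ≈ 0.

Point A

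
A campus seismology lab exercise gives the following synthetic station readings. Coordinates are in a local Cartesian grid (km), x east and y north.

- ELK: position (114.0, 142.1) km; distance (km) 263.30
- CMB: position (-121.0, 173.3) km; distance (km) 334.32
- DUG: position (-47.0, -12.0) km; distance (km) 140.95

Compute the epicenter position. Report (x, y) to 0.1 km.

Circle about each station: (x − 114.0)² + (y − 142.1)² = 263.30²; (x + 121.0)² + (y − 173.3)² = 334.32²; (x + 47.0)² + (y + 12.0)² = 140.95².
Subtracting pairs of circle equations eliminates x²+y² and gives linear equations (the radical axes):
-470.0 x + 62.4 y = -30957.49
-322.0 x − 308.2 y = 18624.58
Solving the 2×2 system: x ≈ 50.8, y ≈ -113.5 km.

50.8 km east, -113.5 km north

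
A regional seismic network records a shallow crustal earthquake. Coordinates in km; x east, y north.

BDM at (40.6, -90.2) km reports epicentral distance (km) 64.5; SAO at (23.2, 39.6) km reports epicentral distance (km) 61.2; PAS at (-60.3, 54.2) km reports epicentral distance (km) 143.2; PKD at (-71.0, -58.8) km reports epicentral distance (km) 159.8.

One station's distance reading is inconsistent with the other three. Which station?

BDM

Solve using three stations at a time. Using SAO, PAS, PKD (subtract circle equations pairwise → linear system) gives (x, y) ≈ (74.8, 6.7).
Distances from that point to each station vs reported:
  BDM: calculated 102.7 vs reported 64.5 → residual 38.2 km
  SAO: calculated 61.2 vs reported 61.2 → residual 0.0 km
  PAS: calculated 143.2 vs reported 143.2 → residual 0.0 km
  PKD: calculated 159.8 vs reported 159.8 → residual 0.0 km
SAO, PAS, PKD are mutually consistent (residuals ≈ 0); BDM is off by 38.2 km.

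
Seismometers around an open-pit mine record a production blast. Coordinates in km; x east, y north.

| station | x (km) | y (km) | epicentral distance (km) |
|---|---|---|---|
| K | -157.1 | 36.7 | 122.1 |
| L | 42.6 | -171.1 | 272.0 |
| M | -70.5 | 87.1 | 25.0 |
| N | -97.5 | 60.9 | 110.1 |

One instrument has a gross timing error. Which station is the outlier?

N

Solve using three stations at a time. Using K, L, M (subtract circle equations pairwise → linear system) gives (x, y) ≈ (-45.5, 86.2).
Distances from that point to each station vs reported:
  K: calculated 122.1 vs reported 122.1 → residual 0.0 km
  L: calculated 272.0 vs reported 272.0 → residual 0.0 km
  M: calculated 25.0 vs reported 25.0 → residual 0.0 km
  N: calculated 57.8 vs reported 110.1 → residual 52.3 km
K, L, M are mutually consistent (residuals ≈ 0); N is off by 52.3 km.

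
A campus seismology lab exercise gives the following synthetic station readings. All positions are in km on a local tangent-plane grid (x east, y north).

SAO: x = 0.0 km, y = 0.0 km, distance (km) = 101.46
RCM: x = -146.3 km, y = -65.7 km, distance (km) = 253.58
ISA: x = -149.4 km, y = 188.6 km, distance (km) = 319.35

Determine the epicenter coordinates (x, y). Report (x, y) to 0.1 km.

101.0 km east, -9.6 km north

Circle about each station: x² + y² = 101.46²; (x + 146.3)² + (y + 65.7)² = 253.58²; (x + 149.4)² + (y − 188.6)² = 319.35².
Subtracting the SAO equation from the RCM and ISA equations removes the quadratic terms:
-292.6 x − 131.4 y = -28288.50
-298.8 x + 377.2 y = -33799.97
Solving the 2×2 system: x ≈ 101.0, y ≈ -9.6 km.
Check against SAO (with the unrounded x, y): √(x²+y²) = 101.45 ≈ 101.46 km. ✓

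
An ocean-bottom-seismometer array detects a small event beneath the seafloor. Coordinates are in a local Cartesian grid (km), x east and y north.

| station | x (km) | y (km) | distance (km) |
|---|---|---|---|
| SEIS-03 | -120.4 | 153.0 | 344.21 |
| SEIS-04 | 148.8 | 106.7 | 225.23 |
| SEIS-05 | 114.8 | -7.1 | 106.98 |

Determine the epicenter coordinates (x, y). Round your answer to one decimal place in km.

98.3 km east, -112.8 km north

Circle about each station: (x + 120.4)² + (y − 153.0)² = 344.21²; (x − 148.8)² + (y − 106.7)² = 225.23²; (x − 114.8)² + (y + 7.1)² = 106.98².
Subtracting the SEIS-03 equation from the SEIS-04 and SEIS-05 equations removes the quadratic terms:
538.4 x − 92.6 y = 63373.14
470.4 x − 320.2 y = 82360.09
Solving the 2×2 system: x ≈ 98.3, y ≈ -112.8 km.
Check against SEIS-03 (with the unrounded x, y): √((x + 120.4)²+(y − 153.0)²) = 344.21 ≈ 344.21 km. ✓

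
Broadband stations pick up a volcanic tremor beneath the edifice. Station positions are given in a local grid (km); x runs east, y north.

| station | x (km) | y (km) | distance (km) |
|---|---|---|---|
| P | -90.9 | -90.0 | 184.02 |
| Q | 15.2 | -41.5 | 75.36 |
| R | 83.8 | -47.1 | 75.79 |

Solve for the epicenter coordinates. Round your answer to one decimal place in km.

Circle about each station: (x + 90.9)² + (y + 90.0)² = 184.02²; (x − 15.2)² + (y + 41.5)² = 75.36²; (x − 83.8)² + (y + 47.1)² = 75.79².
Subtracting the P equation from the Q and R equations removes the quadratic terms:
212.2 x + 97.0 y = 13774.71
349.4 x + 85.8 y = 20997.28
Solving the 2×2 system: x ≈ 54.5, y ≈ 22.8 km.

x ≈ 54.5 km, y ≈ 22.8 km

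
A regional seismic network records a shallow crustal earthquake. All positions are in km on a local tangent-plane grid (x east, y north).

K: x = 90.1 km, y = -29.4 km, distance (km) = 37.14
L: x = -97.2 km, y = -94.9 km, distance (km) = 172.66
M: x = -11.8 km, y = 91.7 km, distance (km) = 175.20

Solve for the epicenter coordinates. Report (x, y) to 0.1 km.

Circle about each station: (x − 90.1)² + (y + 29.4)² = 37.14²; (x + 97.2)² + (y + 94.9)² = 172.66²; (x + 11.8)² + (y − 91.7)² = 175.20².
Subtracting pairs of circle equations eliminates x²+y² and gives linear equations (the radical axes):
-374.6 x − 131.0 y = -18960.62
-203.8 x + 242.2 y = -29749.90
Solving the 2×2 system: x ≈ 72.3, y ≈ -62.0 km.
Check against K (with the unrounded x, y): √((x − 90.1)²+(y + 29.4)²) = 37.14 ≈ 37.14 km. ✓

72.3 km east, -62.0 km north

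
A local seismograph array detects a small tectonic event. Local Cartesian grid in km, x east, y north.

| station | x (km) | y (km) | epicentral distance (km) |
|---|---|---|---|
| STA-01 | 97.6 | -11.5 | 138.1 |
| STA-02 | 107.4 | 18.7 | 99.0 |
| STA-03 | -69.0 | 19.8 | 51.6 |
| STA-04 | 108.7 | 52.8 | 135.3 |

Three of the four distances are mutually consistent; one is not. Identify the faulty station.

STA-02

Solve using three stations at a time. Using STA-01, STA-03, STA-04 (subtract circle equations pairwise → linear system) gives (x, y) ≈ (-26.5, 49.0).
Distances from that point to each station vs reported:
  STA-01: calculated 138.1 vs reported 138.1 → residual 0.0 km
  STA-02: calculated 137.3 vs reported 99.0 → residual 38.3 km
  STA-03: calculated 51.5 vs reported 51.6 → residual 0.1 km
  STA-04: calculated 135.3 vs reported 135.3 → residual 0.0 km
STA-01, STA-03, STA-04 are mutually consistent (residuals ≈ 0); STA-02 is off by 38.3 km.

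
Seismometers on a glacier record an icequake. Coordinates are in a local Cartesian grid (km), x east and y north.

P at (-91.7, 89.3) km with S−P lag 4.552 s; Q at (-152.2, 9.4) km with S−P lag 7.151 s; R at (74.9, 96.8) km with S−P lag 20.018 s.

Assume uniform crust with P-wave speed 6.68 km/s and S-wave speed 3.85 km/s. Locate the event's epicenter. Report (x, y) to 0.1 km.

x ≈ -100.6 km, y ≈ 48.9 km

Distance from S−P lag: d = Δt · v_P v_S / (v_P − v_S) = Δt · (6.68·3.85)/(6.68−3.85) ≈ 9.0876·Δt.
So d_P = 41.37, d_Q = 64.99, d_R = 181.92 km.
Circle about each station: (x + 91.7)² + (y − 89.3)² = 41.37²; (x + 152.2)² + (y − 9.4)² = 64.99²; (x − 74.9)² + (y − 96.8)² = 181.92².
Subtracting the P equation from the Q and R equations removes the quadratic terms:
-121.0 x − 159.8 y = 4357.60
333.2 x + 15.0 y = -32786.54
Solving the 2×2 system: x ≈ -100.6, y ≈ 48.9 km.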